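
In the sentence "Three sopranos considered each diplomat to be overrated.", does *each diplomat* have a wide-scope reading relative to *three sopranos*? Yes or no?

*each diplomat* is an ECM subject; ECM complements are not islands, and the embedded quantifier may take matrix scope.
With no island boundary between them, the object can take inverse scope over the subject via ordinary QR within the clause.

Yes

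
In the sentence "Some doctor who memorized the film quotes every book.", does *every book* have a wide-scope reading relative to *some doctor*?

Yes

The RC *who memorized the film* is an island, but *every book* is not inside it — it is the matrix object, a clausemate of *some doctor*.
With no island boundary between them, the object can take inverse scope over the subject via ordinary QR within the clause.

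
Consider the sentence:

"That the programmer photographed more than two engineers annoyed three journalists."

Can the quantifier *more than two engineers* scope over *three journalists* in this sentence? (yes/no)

No

The DP *more than two engineers* is contained in the sentential subject *that the programmer photographed more than two engineers*.
The Sentential Subject Constraint rules out raising the quantifier out of the that-clause subject.
The ordering *more than two engineers* > *three journalists* is therefore underivable.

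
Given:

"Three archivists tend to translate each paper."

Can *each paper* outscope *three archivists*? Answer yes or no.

Infinitival complements of raising predicates do not block QR; *each paper* and *three archivists* are effectively clausemates.
Since no island is crossed, the inverse ordering is licensed alongside surface scope.

Yes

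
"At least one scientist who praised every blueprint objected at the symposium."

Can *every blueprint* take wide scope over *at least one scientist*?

*every blueprint* is embedded in the relative clause *who praised every blueprint*.
Quantifiers inside a relative clause are trapped there; the RC boundary blocks QR.
So *every blueprint* cannot raise high enough to outscope *at least one scientist*; only the surface ordering *at least one scientist* > *every blueprint* is available.

No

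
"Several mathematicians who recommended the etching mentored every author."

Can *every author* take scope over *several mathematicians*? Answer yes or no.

Yes

*every author* sits in the matrix clause, not in the relative clause on *several mathematicians*.
With no island boundary between them, the object can take inverse scope over the subject via ordinary QR within the clause.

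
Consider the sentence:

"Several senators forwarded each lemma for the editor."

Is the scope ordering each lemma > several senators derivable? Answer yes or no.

*each lemma* and *several senators* are in the same minimal clause.
Nothing blocks QR of the lower DP to a position above the higher one, so inverse scope is available.
The sentence is scopally ambiguous between *several senators* > *each lemma* and *each lemma* > *several senators*.

Yes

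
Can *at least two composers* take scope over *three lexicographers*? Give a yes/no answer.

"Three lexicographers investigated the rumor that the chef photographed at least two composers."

*at least two composers* occurs within the complex NP *the rumor that the chef photographed at least two composers*.
Since the clause is the complement of a nominal head, the CNPC blocks scope extraction.
*at least two composers* > *three lexicographers* would require crossing that boundary, which is illicit.

No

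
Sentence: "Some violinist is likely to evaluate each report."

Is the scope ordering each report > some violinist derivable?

The matrix predicate is a raising verb, whose infinitival complement is not a scope island — *each report* can QR into the matrix clause.
Since no island is crossed, the inverse ordering is licensed alongside surface scope.

Yes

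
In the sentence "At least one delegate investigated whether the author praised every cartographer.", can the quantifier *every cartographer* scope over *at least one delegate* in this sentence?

No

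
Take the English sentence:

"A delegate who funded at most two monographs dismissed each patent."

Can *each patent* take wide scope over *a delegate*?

Yes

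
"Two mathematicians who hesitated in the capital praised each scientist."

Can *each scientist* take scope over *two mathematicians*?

The RC *who hesitated in the capital* is an island, but *each scientist* is not inside it — it is the matrix object, a clausemate of *two mathematicians*.
Ordinary QR to a clause-peripheral position gives the wide-scope LF for the lower DP.
Both orderings are possible: *two mathematicians* > *each scientist* and *each scientist* > *two mathematicians*.

Yes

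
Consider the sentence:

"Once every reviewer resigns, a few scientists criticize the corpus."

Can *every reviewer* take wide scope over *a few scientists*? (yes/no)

No

Structurally, *every reviewer* is inside the adjunct clause *once every reviewer resigns*.
Scope out of an adjunct clause is unavailable: QR respects the adjunct-island constraint.
*every reviewer* is confined to the island and cannot take scope over *a few scientists*.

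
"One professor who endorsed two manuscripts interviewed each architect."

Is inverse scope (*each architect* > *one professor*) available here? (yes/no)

Yes

*each architect* sits in the matrix clause, not in the relative clause on *one professor*.
No island intervenes, so both surface and inverse scope are derivable.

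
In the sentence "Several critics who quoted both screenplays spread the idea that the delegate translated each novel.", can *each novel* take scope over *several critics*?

No

The target quantifier *each novel* is part of the complex NP *the idea that the delegate translated each novel*.
Since the clause is the complement of a nominal head, the CNPC blocks scope extraction.
There is no licit LF on which *each novel* c-commands *several critics*.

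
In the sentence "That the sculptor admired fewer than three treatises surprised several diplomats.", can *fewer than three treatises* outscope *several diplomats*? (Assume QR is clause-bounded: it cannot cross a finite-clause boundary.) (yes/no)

No

Structurally, *fewer than three treatises* is inside the sentential subject *that the sculptor admired fewer than three treatises*.
Sentential subjects are islands: a quantifier inside the subject clause cannot raise over the matrix predicate.
So the wide-scope reading for *fewer than three treatises* is blocked.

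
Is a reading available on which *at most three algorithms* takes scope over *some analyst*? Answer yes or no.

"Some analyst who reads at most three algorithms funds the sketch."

*at most three algorithms* sits inside the relative clause *who reads at most three algorithms*.
A relative clause is a scope island — quantifier raising cannot cross its boundary.
The inverse ordering *at most three algorithms* > *some analyst* is therefore underivable.

No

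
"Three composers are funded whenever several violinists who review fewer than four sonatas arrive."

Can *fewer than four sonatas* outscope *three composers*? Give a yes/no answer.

No

*fewer than four sonatas* sits inside the relative clause *who review fewer than four sonatas*, which is itself inside the adjunct *whenever several violinists who review fewer than four sonatas arrive*.
Even if one barrier were somehow void, the other would still block QR.
So *fewer than four sonatas* cannot raise to a position above *three composers*.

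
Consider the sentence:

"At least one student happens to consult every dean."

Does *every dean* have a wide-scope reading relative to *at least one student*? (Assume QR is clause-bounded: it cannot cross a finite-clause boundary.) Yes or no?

Infinitival complements of raising predicates do not block QR; *every dean* and *at least one student* are effectively clausemates.
Since no island is crossed, the inverse ordering is licensed alongside surface scope.

Yes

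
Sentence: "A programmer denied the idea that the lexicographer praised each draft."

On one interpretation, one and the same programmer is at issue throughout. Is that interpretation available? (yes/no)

The described interpretation is the *a programmer* > *each draft* scoping.
That is the surface-scope ordering, which is always one of the available readings — island constraints only ever restrict inverse scope.

Yes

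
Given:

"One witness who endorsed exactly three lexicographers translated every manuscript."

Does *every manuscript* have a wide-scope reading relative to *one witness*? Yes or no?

*every manuscript* sits in the matrix clause, not in the relative clause on *one witness*.
No island intervenes, so both surface and inverse scope are derivable.

Yes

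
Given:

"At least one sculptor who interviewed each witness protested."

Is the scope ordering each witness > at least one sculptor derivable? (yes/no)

No

*each witness* sits inside the relative clause *who interviewed each witness*.
Relative clauses block scope extraction: QR cannot target a position outside the modified NP.
*each witness* is confined to the island and cannot take scope over *at least one sculptor*.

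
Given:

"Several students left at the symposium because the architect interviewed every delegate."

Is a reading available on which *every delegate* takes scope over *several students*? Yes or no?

No

*every delegate* sits inside the adjunct clause *because the architect interviewed every delegate*.
The adjunct-island constraint bars QR out of an adverbial clause.
*every delegate* > *several students* would require crossing that boundary, which is illicit.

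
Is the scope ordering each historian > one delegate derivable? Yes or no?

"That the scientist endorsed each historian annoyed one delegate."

No

The target quantifier *each historian* is part of the sentential subject *that the scientist endorsed each historian*.
The subject-island constraint blocks QR out of a clausal subject.
So the wide-scope reading for *each historian* is blocked.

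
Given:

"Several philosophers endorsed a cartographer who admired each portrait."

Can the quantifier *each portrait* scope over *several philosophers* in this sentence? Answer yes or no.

No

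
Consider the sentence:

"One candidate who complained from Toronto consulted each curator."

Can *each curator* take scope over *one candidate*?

*each curator* sits in the matrix clause, not in the relative clause on *one candidate*.
QR within a single clause is free, so the lower quantifier may take scope over the higher one.

Yes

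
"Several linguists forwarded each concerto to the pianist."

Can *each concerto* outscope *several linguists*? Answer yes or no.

Yes

*each concerto* is the matrix object and *several linguists* the matrix subject; the two are clausemates.
Ordinary QR to a clause-peripheral position gives the wide-scope LF for the lower DP.
The sentence is scopally ambiguous between *several linguists* > *each concerto* and *each concerto* > *several linguists*.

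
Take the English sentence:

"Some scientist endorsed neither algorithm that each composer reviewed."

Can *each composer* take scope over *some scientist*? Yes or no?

No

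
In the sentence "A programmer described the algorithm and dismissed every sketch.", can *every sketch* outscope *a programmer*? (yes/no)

*every sketch* is embedded in one conjunct of the coordinate structure (*dismissed every sketch*).
The Coordinate Structure Constraint blocks movement (including QR) out of a single conjunct.
So the wide-scope reading for *every sketch* is blocked.

No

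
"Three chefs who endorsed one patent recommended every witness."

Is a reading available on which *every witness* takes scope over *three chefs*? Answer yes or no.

Yes

The RC *who endorsed one patent* is an island, but *every witness* is not inside it — it is the matrix object, a clausemate of *three chefs*.
Clause-internal QR can adjoin the lower DP above the subject, yielding the inverse reading.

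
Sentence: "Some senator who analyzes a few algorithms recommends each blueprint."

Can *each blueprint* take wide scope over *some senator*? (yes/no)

*each blueprint* is a matrix argument; only *some senator* is modified by the relative clause *who analyzes a few algorithms*, so the RC island is irrelevant to the target quantifier.
No island intervenes, so both surface and inverse scope are derivable.

Yes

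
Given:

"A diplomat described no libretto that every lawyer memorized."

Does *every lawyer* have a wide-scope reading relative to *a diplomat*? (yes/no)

No

The target quantifier *every lawyer* is part of the relative clause *that every lawyer memorized* modifying *no libretto*.
A relative clause is a scope island — quantifier raising cannot cross its boundary.
Hence only narrow scope for *every lawyer* (under *a diplomat*) survives.
(Only the surface reading survives: one fixed diplomat with respect to all the relevant lawyers.)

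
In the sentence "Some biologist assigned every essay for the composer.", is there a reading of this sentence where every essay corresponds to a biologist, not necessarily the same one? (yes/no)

Yes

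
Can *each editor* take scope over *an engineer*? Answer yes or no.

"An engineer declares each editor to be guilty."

Yes

ECM infinitives lack a CP barrier, so *each editor* can QR over the matrix subject *an engineer*.
Nothing blocks QR of the lower DP to a position above the higher one, so inverse scope is available.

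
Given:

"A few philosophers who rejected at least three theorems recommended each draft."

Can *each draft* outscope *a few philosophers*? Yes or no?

Yes

*each draft* sits in the matrix clause, not in the relative clause on *a few philosophers*.
Ordinary QR to a clause-peripheral position gives the wide-scope LF for the lower DP.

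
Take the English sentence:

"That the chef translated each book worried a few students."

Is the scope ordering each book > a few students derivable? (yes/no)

*each book* is embedded in the sentential subject *that the chef translated each book*.
Sentential subjects are islands: a quantifier inside the subject clause cannot raise over the matrix predicate.
The ordering *each book* > *a few students* is therefore underivable.

No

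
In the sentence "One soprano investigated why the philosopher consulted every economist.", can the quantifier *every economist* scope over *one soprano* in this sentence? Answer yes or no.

*every economist* is embedded in the embedded question *why the philosopher consulted every economist*.
The wh-island constraint blocks QR out of an embedded interrogative.
The inverse ordering *every economist* > *one soprano* is therefore underivable.

No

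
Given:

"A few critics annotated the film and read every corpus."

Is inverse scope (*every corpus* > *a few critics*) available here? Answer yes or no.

*every corpus* sits inside one conjunct of the coordinate structure (*read every corpus*).
The Coordinate Structure Constraint blocks movement (including QR) out of a single conjunct.
Hence only narrow scope for *every corpus* (under *a few critics*) survives.

No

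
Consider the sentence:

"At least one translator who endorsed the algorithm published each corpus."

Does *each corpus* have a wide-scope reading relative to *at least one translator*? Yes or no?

Yes

*each corpus* sits in the matrix clause, not in the relative clause on *at least one translator*.
No island intervenes, so both surface and inverse scope are derivable.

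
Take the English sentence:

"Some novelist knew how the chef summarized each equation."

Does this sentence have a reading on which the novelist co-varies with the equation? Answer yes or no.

The paraphrase describes the scope ordering *each equation* > *some novelist*.
Structurally, *each equation* is inside the embedded question *how the chef summarized each equation*.
An indirect question is a wh-island; the filled [Spec,CP] blocks QR across the CP edge.
*each equation* > *some novelist* would require crossing that boundary, which is illicit.

No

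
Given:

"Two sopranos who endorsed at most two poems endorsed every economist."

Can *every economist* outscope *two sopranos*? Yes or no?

Yes

Although the sentence contains a relative clause (*who endorsed at most two poems*), *every economist* is outside it, in the matrix VP.
Since no island is crossed, the inverse ordering is licensed alongside surface scope.
So *every economist* > *two sopranos* is among the available readings.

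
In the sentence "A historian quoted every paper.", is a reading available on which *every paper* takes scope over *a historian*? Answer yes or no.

Yes

*a historian* and *every paper* are co-arguments of the matrix verb, with nothing but a clause-internal boundary between them.
QR within a single clause is free, so the lower quantifier may take scope over the higher one.
The sentence is scopally ambiguous between *a historian* > *every paper* and *every paper* > *a historian*.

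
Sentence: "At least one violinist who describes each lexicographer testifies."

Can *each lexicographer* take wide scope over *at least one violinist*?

No

The target quantifier *each lexicographer* is part of the relative clause *who describes each lexicographer*.
QR out of a relative clause is ruled out by the relative-clause island constraint.
So the wide-scope reading for *each lexicographer* is blocked.
(Only the surface reading survives: one fixed violinist with respect to all the relevant lexicographers.)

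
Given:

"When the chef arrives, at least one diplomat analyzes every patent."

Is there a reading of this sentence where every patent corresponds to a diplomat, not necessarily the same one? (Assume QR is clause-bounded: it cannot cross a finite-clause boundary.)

Yes

This is the *every patent* > *at least one diplomat* reading.
The adjunct clause does not contain *every patent*, which is the matrix object.
No island intervenes, so both surface and inverse scope are derivable.
So *every patent* > *at least one diplomat* is among the available readings.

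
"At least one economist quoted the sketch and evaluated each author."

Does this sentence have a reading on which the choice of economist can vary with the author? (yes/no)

No

That reading corresponds to *each author* > *at least one economist*.
The DP *each author* is contained in one conjunct of the coordinate structure (*evaluated each author*).
The Coordinate Structure Constraint blocks movement (including QR) out of a single conjunct.
Hence only narrow scope for *each author* (under *at least one economist*) survives.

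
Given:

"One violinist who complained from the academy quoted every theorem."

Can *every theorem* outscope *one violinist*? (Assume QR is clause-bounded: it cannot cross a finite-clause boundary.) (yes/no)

Yes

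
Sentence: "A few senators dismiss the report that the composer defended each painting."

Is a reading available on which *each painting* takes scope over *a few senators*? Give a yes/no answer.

*each painting* sits inside the complex NP *the report that the composer defended each painting*.
Since the clause is the complement of a nominal head, the CNPC blocks scope extraction.
There is no licit LF on which *each painting* c-commands *a few senators*.

No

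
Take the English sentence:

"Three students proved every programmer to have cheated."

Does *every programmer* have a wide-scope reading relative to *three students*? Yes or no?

*every programmer* is an ECM subject; ECM complements are not islands, and the embedded quantifier may take matrix scope.
Ordinary QR to a clause-peripheral position gives the wide-scope LF for the lower DP.
The sentence is scopally ambiguous between *three students* > *every programmer* and *every programmer* > *three students*.

Yes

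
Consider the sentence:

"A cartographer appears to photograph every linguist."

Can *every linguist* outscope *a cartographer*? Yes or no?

Yes

Raising constructions are monoclausal for scope purposes; *every linguist* is not separated from *a cartographer* by any island.
Since no island is crossed, the inverse ordering is licensed alongside surface scope.
Both orderings are possible: *a cartographer* > *every linguist* and *every linguist* > *a cartographer*.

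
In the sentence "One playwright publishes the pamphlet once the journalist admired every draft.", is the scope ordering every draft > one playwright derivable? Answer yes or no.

Structurally, *every draft* is inside the adjunct clause *once the journalist admired every draft*.
Adjuncts are opaque for quantifier raising; a quantifier in an adjunct stays inside it.
So *every draft* cannot raise to a position above *one playwright*.
(Only the surface reading survives: one fixed playwright with respect to all the relevant drafts.)

No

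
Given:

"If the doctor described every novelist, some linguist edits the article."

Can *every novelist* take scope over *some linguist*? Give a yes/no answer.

No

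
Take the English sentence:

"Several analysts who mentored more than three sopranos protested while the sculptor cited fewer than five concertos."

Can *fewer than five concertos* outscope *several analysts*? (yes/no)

The DP *fewer than five concertos* is contained in the adjunct clause *while the sculptor cited fewer than five concertos*.
Adjuncts are opaque for quantifier raising; a quantifier in an adjunct stays inside it.
So *fewer than five concertos* cannot raise high enough to outscope *several analysts*; only the surface ordering *several analysts* > *fewer than five concertos* is available.

No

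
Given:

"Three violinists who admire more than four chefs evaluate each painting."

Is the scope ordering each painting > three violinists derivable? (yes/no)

Yes

*each painting* is a matrix argument; only *three violinists* is modified by the relative clause *who admire more than four chefs*, so the RC island is irrelevant to the target quantifier.
Since no island is crossed, the inverse ordering is licensed alongside surface scope.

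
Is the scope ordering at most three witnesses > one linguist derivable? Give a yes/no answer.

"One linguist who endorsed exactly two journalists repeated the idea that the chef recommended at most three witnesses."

No

*at most three witnesses* is embedded in the complex NP *the idea that the chef recommended at most three witnesses*.
The Complex NP Constraint bars QR out of the complement clause of a noun.
There is no licit LF on which *at most three witnesses* c-commands *one linguist*.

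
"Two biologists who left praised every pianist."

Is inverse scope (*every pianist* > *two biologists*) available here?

Yes

*every pianist* sits in the matrix clause, not in the relative clause on *two biologists*.
Nothing blocks QR of the lower DP to a position above the higher one, so inverse scope is available.
Both orderings are possible: *two biologists* > *every pianist* and *every pianist* > *two biologists*.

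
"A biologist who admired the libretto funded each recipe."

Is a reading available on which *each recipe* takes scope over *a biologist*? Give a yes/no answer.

Although the sentence contains a relative clause (*who admired the libretto*), *each recipe* is outside it, in the matrix VP.
Nothing blocks QR of the lower DP to a position above the higher one, so inverse scope is available.

Yes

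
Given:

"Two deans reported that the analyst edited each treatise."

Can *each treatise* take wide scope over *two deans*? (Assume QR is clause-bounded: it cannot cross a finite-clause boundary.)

No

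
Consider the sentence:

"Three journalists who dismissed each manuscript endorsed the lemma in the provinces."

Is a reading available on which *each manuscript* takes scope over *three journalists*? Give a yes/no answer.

*each manuscript* sits inside the relative clause *who dismissed each manuscript*.
A relative clause is a scope island — quantifier raising cannot cross its boundary.
*each manuscript* is confined to the island and cannot take scope over *three journalists*.

No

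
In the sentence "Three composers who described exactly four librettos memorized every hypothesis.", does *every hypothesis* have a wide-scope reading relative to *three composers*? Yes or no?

Yes

The relative clause *who described exactly four librettos* modifies *three composers*, but *every hypothesis* is not inside that relative clause — it is an argument of the matrix verb.
With no island boundary between them, the object can take inverse scope over the subject via ordinary QR within the clause.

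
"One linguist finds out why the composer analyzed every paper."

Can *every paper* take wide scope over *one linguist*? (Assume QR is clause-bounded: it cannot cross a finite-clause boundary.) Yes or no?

No

The DP *every paper* is contained in the embedded question *why the composer analyzed every paper*.
An indirect question is a wh-island; the filled [Spec,CP] blocks QR across the CP edge.
So *every paper* cannot raise to a position above *one linguist*.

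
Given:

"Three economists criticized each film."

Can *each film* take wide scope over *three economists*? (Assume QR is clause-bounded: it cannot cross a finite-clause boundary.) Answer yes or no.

Yes

*each film* is the matrix object and *three economists* the matrix subject; the two are clausemates.
QR within a single clause is free, so the lower quantifier may take scope over the higher one.
The sentence is scopally ambiguous between *three economists* > *each film* and *each film* > *three economists*.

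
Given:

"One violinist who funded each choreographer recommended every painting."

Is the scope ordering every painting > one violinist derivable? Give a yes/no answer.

Although the sentence contains a relative clause (*who funded each choreographer*), *every painting* is outside it, in the matrix VP.
QR within a single clause is free, so the lower quantifier may take scope over the higher one.

Yes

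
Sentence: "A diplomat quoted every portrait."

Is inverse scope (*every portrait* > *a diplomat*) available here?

*every portrait* and *a diplomat* are in the same minimal clause.
QR within a single clause is free, so the lower quantifier may take scope over the higher one.

Yes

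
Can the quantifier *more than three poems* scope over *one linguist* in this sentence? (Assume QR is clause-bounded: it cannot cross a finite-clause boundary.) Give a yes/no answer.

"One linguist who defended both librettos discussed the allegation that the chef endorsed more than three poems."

The target quantifier *more than three poems* is part of the complex NP *the allegation that the chef endorsed more than three poems*.
The Complex NP Constraint bars QR out of the complement clause of a noun.
The inverse ordering *more than three poems* > *one linguist* is therefore underivable.
(Only the surface reading survives: one fixed linguist with respect to all the relevant poems.)

No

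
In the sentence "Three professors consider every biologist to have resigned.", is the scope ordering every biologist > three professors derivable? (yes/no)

Yes

*every biologist* is an ECM subject; ECM complements are not islands, and the embedded quantifier may take matrix scope.
With no island boundary between them, the object can take inverse scope over the subject via ordinary QR within the clause.
So *every biologist* > *three professors* is among the available readings.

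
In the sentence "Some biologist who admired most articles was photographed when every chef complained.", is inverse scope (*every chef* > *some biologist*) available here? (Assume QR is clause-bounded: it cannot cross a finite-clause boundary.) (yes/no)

Structurally, *every chef* is inside the adjunct clause *when every chef complained*.
Scope out of an adjunct clause is unavailable: QR respects the adjunct-island constraint.
*every chef* > *some biologist* would require crossing that boundary, which is illicit.
(Only the surface reading survives: one fixed biologist with respect to all the relevant chefs.)

No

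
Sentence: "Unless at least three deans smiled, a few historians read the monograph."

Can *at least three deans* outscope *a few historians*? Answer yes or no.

No

Structurally, *at least three deans* is inside the adjunct clause *unless at least three deans smiled*.
Adjuncts are opaque for quantifier raising; a quantifier in an adjunct stays inside it.
*at least three deans* is confined to the island and cannot take scope over *a few historians*.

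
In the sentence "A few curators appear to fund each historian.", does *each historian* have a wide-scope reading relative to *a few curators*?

Yes

The matrix predicate is a raising verb, whose infinitival complement is not a scope island — *each historian* can QR into the matrix clause.
Ordinary QR to a clause-peripheral position gives the wide-scope LF for the lower DP.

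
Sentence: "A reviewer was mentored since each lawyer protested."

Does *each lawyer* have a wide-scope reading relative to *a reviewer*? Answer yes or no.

No

*each lawyer* sits inside the adjunct clause *since each lawyer protested*.
Since the clause is an adjunct (not a complement), the Adjunct Condition blocks QR across its edge.
The inverse ordering *each lawyer* > *a reviewer* is therefore underivable.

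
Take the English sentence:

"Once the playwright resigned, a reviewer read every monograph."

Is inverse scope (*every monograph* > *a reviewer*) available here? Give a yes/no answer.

Yes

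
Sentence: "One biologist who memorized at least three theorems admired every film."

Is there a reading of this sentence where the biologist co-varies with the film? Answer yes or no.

Yes

That reading corresponds to *every film* > *one biologist*.
*every film* sits in the matrix clause, not in the relative clause on *one biologist*.
Nothing blocks QR of the lower DP to a position above the higher one, so inverse scope is available.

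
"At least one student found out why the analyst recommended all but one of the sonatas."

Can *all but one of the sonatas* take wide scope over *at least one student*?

No

*all but one of the sonatas* sits inside the embedded question *why the analyst recommended all but one of the sonatas*.
An indirect question is a wh-island; the filled [Spec,CP] blocks QR across the CP edge.
*all but one of the sonatas* > *at least one student* would require crossing that boundary, which is illicit.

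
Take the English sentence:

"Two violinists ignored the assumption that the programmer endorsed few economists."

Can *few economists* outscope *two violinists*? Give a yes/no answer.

No

The DP *few economists* is contained in the complex NP *the assumption that the programmer endorsed few economists*.
Noun-complement clauses are scope islands (the Complex NP Constraint): a quantifier inside one cannot scope into the matrix.
So *few economists* cannot raise high enough to outscope *two violinists*; only the surface ordering *two violinists* > *few economists* is available.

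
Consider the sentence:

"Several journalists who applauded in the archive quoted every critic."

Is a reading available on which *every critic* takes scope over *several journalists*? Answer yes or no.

Yes

*every critic* sits in the matrix clause, not in the relative clause on *several journalists*.
Since no island is crossed, the inverse ordering is licensed alongside surface scope.
The sentence is scopally ambiguous between *several journalists* > *every critic* and *every critic* > *several journalists*.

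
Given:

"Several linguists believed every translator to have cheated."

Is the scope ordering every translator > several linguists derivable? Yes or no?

ECM infinitives lack a CP barrier, so *every translator* can QR over the matrix subject *several linguists*.
Clause-internal QR can adjoin the lower DP above the subject, yielding the inverse reading.
So *every translator* > *several linguists* is among the available readings.

Yes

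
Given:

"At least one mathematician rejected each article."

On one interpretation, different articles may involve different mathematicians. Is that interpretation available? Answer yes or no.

This is the *each article* > *at least one mathematician* reading.
*each article* and *at least one mathematician* are in the same minimal clause.
QR within a single clause is free, so the lower quantifier may take scope over the higher one.

Yes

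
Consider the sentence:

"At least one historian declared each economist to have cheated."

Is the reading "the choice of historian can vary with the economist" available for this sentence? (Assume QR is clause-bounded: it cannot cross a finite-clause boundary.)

The paraphrase describes the scope ordering *each economist* > *at least one historian*.
This is an ECM construction: *each economist* is the infinitival subject, Case-marked by the matrix verb, and the infinitive is transparent for QR.
Nothing blocks QR of the lower DP to a position above the higher one, so inverse scope is available.
So *each economist* > *at least one historian* is among the available readings.

Yes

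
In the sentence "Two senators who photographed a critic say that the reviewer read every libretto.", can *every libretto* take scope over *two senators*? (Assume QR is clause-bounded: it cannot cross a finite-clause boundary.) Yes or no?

No

The target quantifier *every libretto* is part of the finite complement clause *that the reviewer read every libretto*.
Under clause-bounded QR, a quantifier in an embedded finite clause cannot raise into the matrix clause.
There is no licit LF on which *every libretto* c-commands *two senators*.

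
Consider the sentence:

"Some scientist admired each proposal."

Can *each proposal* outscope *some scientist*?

Yes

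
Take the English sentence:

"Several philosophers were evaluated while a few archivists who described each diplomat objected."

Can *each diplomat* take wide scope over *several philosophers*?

Structurally, *each diplomat* is inside the relative clause *who described each diplomat*, which is itself inside the adjunct *while a few archivists who described each diplomat objected*.
The quantifier would have to escape first the RC and then the adjunct — two independent island violations.
So *each diplomat* cannot raise to a position above *several philosophers*.

No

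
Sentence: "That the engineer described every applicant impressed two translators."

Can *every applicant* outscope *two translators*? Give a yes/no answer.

No

Structurally, *every applicant* is inside the sentential subject *that the engineer described every applicant*.
The Sentential Subject Constraint rules out raising the quantifier out of the that-clause subject.
The ordering *every applicant* > *two translators* is therefore underivable.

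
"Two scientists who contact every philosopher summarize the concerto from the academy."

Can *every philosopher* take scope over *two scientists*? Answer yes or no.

No

The target quantifier *every philosopher* is part of the relative clause *who contact every philosopher*.
Relative clauses are scope islands: a quantifier cannot QR out of a relative clause to take scope in the matrix clause.
*every philosopher* is confined to the island and cannot take scope over *two scientists*.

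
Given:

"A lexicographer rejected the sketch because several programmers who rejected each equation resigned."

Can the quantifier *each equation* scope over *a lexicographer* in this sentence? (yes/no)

No

The DP *each equation* is contained in the relative clause *who rejected each equation*, which is itself inside the adjunct *because several programmers who rejected each equation resigned*.
The quantifier would have to escape first the RC and then the adjunct — two independent island violations.
*each equation* is confined to the island and cannot take scope over *a lexicographer*.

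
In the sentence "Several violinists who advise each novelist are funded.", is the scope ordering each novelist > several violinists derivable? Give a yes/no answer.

No

Structurally, *each novelist* is inside the relative clause *who advise each novelist*.
Relative clauses block scope extraction: QR cannot target a position outside the modified NP.
So the wide-scope reading for *each novelist* is blocked.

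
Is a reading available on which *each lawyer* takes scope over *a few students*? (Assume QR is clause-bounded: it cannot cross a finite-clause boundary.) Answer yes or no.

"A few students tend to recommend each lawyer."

Yes

The matrix predicate is a raising verb, whose infinitival complement is not a scope island — *each lawyer* can QR into the matrix clause.
No island intervenes, so both surface and inverse scope are derivable.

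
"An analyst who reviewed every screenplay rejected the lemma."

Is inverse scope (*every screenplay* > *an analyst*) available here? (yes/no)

No

The DP *every screenplay* is contained in the relative clause *who reviewed every screenplay*.
Relative clauses are scope islands: a quantifier cannot QR out of a relative clause to take scope in the matrix clause.
The inverse ordering *every screenplay* > *an analyst* is therefore underivable.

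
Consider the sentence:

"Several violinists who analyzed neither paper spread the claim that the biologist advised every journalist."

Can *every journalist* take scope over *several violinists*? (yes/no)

No

Structurally, *every journalist* is inside the complex NP *the claim that the biologist advised every journalist*.
The Complex NP Constraint bars QR out of the complement clause of a noun.
So *every journalist* cannot raise high enough to outscope *several violinists*; only the surface ordering *several violinists* > *every journalist* is available.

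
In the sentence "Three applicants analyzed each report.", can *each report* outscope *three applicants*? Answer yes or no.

Yes

*three applicants* and *each report* are co-arguments of the matrix verb, with nothing but a clause-internal boundary between them.
No island intervenes, so both surface and inverse scope are derivable.
So *each report* > *three applicants* is among the available readings.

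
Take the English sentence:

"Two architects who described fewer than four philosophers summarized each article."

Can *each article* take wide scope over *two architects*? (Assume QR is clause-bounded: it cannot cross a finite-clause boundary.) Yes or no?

The relative clause *who described fewer than four philosophers* modifies *two architects*, but *each article* is not inside that relative clause — it is an argument of the matrix verb.
No island intervenes, so both surface and inverse scope are derivable.
So *each article* > *two architects* is among the available readings.

Yes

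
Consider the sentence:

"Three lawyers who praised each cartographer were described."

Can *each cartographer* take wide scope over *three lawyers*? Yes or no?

Structurally, *each cartographer* is inside the relative clause *who praised each cartographer*.
Quantifiers inside a relative clause are trapped there; the RC boundary blocks QR.
There is no licit LF on which *each cartographer* c-commands *three lawyers*.

No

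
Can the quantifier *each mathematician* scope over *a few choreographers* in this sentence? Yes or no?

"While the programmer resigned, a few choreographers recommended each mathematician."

The adjunct island is irrelevant here — *each mathematician* and *a few choreographers* are both in the matrix clause.
No island intervenes, so both surface and inverse scope are derivable.
The sentence is scopally ambiguous between *a few choreographers* > *each mathematician* and *each mathematician* > *a few choreographers*.

Yes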